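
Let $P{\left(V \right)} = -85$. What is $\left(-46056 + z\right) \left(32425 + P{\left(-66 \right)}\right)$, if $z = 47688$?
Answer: $52778880$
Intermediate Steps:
$\left(-46056 + z\right) \left(32425 + P{\left(-66 \right)}\right) = \left(-46056 + 47688\right) \left(32425 - 85\right) = 1632 \cdot 32340 = 52778880$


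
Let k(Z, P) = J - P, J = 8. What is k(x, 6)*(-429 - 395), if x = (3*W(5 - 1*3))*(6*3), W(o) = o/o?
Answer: -1648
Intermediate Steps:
W(o) = 1
x = 54 (x = (3*1)*(6*3) = 3*18 = 54)
k(Z, P) = 8 - P
k(x, 6)*(-429 - 395) = (8 - 1*6)*(-429 - 395) = (8 - 6)*(-824) = 2*(-824) = -1648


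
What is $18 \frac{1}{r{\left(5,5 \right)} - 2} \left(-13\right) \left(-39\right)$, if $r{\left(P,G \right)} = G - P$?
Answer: $-4563$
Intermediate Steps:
$18 \frac{1}{r{\left(5,5 \right)} - 2} \left(-13\right) \left(-39\right) = 18 \frac{1}{\left(5 - 5\right) - 2} \left(-13\right) \left(-39\right) = 18 \frac{1}{0 - 2} \left(-13\right) \left(-39\right) = 18 \frac{1}{-2} \left(-13\right) \left(-39\right) = 18 \left(\left(- \frac{1}{2}\right) \left(-13\right)\right) \left(-39\right) = 18 \cdot \frac{13}{2} \left(-39\right) = 117 \left(-39\right) = -4563$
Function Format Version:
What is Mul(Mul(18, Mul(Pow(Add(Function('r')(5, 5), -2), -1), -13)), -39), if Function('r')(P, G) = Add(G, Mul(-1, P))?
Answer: -4563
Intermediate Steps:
Mul(Mul(18, Mul(Pow(Add(Function('r')(5, 5), -2), -1), -13)), -39) = Mul(Mul(18, Mul(Pow(Add(Add(5, Mul(-1, 5)), -2), -1), -13)), -39) = Mul(Mul(18, Mul(Pow(Add(Add(5, -5), -2), -1), -13)), -39) = Mul(Mul(18, Mul(Pow(Add(0, -2), -1), -13)), -39) = Mul(Mul(18, Mul(Pow(-2, -1), -13)), -39) = Mul(Mul(18, Mul(Rational(-1, 2), -13)), -39) = Mul(Mul(18, Rational(13, 2)), -39) = Mul(117, -39) = -4563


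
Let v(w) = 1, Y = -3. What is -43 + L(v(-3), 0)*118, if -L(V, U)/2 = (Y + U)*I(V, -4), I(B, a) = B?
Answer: 665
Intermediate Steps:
L(V, U) = -2*V*(-3 + U) (L(V, U) = -2*(-3 + U)*V = -2*V*(-3 + U))
-43 + L(v(-3), 0)*118 = -43 + (2*1*(3 - 1*0))*118 = -43 + (2*1*(3 + 0))*118 = -43 + (2*1*3)*118 = -43 + 6*118 = -43 + 708 = 665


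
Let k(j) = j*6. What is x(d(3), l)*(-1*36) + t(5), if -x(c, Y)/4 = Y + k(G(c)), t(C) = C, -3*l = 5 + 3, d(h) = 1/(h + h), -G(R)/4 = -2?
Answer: 6533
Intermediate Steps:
G(R) = 8 (G(R) = -4*(-2) = 8)
k(j) = 6*j
d(h) = 1/(2*h)
l = -8/3 (l = -(5 + 3)/3 = -⅓*8 = -8/3 ≈ -2.6667)
x(c, Y) = -192 - 4*Y (x(c, Y) = -4*(Y + 6*8) = -4*(Y + 48) = -4*(48 + Y) = -192 - 4*Y)
x(d(3), l)*(-1*36) + t(5) = (-192 - 4*(-8/3))*(-1*36) + 5 = (-192 + 32/3)*(-36) + 5 = -544/3*(-36) + 5 = 6528 + 5 = 6533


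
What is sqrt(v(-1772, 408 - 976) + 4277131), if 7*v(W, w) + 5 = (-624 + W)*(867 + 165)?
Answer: 2*sqrt(48067670)/7 ≈ 1980.9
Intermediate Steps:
v(W, w) = -643973/7 + 1032*W/7 (v(W, w) = -5/7 + ((-624 + W)*(867 + 165))/7 = -5/7 + ((-624 + W)*1032)/7 = -5/7 + (-643968 + 1032*W)/7 = -5/7 + (-643968/7 + 1032*W/7) = -643973/7 + 1032*W/7)
sqrt(v(-1772, 408 - 976) + 4277131) = sqrt((-643973/7 + (1032/7)*(-1772)) + 4277131) = sqrt((-643973/7 - 1828704/7) + 4277131) = sqrt(-2472677/7 + 4277131) = sqrt(27467240/7) = 2*sqrt(48067670)/7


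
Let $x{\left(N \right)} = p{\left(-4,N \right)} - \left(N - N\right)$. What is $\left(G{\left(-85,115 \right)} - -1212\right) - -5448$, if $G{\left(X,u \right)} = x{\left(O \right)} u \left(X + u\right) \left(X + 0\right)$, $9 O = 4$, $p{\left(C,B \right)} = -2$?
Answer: $593160$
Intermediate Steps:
$O = \frac{4}{9}$ ($O = \frac{1}{9} \cdot 4 = \frac{4}{9} \approx 0.44444$)
$x{\left(N \right)} = -2$ ($x{\left(N \right)} = -2 - \left(N - N\right) = -2 - 0 = -2 + 0 = -2$)
$G{\left(X,u \right)} = - 2 X u \left(X + u\right)$ ($G{\left(X,u \right)} = - 2 u \left(X + u\right) \left(X + 0\right) = - 2 u \left(X + u\right) X = - 2 u X \left(X + u\right) = - 2 X u \left(X + u\right)$)
$\left(G{\left(-85,115 \right)} - -1212\right) - -5448 = \left(\left(-2\right) \left(-85\right) 115 \left(-85 + 115\right) - -1212\right) - -5448 = \left(\left(-2\right) \left(-85\right) 115 \cdot 30 + 1212\right) + 5448 = \left(586500 + 1212\right) + 5448 = 587712 + 5448 = 593160$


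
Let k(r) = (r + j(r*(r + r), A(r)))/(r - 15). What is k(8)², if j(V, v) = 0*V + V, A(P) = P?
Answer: 18496/49 ≈ 377.47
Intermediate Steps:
j(V, v) = V (j(V, v) = 0 + V = V)
k(r) = (r + 2*r²)/(-15 + r) (k(r) = (r + r*(r + r))/(r - 15) = (r + r*(2*r))/(-15 + r) = (r + 2*r²)/(-15 + r))
k(8)² = (8*(1 + 2*8)/(-15 + 8))² = (8*(1 + 16)/(-7))² = (8*(-⅐)*17)² = (-136/7)² = 18496/49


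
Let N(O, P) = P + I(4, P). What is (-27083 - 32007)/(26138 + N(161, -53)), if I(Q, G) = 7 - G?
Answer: -11818/5229 ≈ -2.2601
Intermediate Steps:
N(O, P) = 7 (N(O, P) = P + (7 - P) = 7)
(-27083 - 32007)/(26138 + N(161, -53)) = (-27083 - 32007)/(26138 + 7) = -59090/26145 = -59090*1/26145 = -11818/5229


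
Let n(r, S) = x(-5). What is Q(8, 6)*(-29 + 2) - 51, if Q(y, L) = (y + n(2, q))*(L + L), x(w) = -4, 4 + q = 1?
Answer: -1347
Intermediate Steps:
q = -3 (q = -4 + 1 = -3)
n(r, S) = -4
Q(y, L) = 2*L*(-4 + y) (Q(y, L) = (y - 4)*(L + L) = (-4 + y)*(2*L) = 2*L*(-4 + y))
Q(8, 6)*(-29 + 2) - 51 = (2*6*(-4 + 8))*(-29 + 2) - 51 = (2*6*4)*(-27) - 51 = 48*(-27) - 51 = -1296 - 51 = -1347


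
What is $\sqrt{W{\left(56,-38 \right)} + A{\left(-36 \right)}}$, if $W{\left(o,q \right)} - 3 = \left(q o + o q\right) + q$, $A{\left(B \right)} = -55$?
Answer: $i \sqrt{4346} \approx 65.924 i$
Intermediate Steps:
$W{\left(o,q \right)} = 3 + q + 2 o q$ ($W{\left(o,q \right)} = 3 + \left(\left(q o + o q\right) + q\right) = 3 + \left(\left(o q + o q\right) + q\right) = 3 + \left(2 o q + q\right) = 3 + \left(q + 2 o q\right) = 3 + q + 2 o q$)
$\sqrt{W{\left(56,-38 \right)} + A{\left(-36 \right)}} = \sqrt{\left(3 - 38 + 2 \cdot 56 \left(-38\right)\right) - 55} = \sqrt{\left(3 - 38 - 4256\right) - 55} = \sqrt{-4291 - 55} = \sqrt{-4346} = i \sqrt{4346}$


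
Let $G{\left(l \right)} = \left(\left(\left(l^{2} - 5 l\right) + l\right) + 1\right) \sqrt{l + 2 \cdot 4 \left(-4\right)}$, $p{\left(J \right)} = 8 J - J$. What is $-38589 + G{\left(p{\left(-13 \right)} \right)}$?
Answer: $-38589 + 8646 i \sqrt{123} \approx -38589.0 + 95889.0 i$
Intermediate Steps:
$p{\left(J \right)} = 7 J$
$G{\left(l \right)} = \sqrt{-32 + l} \left(1 + l^{2} - 4 l\right)$ ($G{\left(l \right)} = \left(\left(l^{2} - 4 l\right) + 1\right) \sqrt{l + 8 \left(-4\right)} = \left(1 + l^{2} - 4 l\right) \sqrt{l - 32} = \left(1 + l^{2} - 4 l\right) \sqrt{-32 + l} = \sqrt{-32 + l} \left(1 + l^{2} - 4 l\right)$)
$-38589 + G{\left(p{\left(-13 \right)} \right)} = -38589 + \sqrt{-32 + 7 \left(-13\right)} \left(1 + \left(7 \left(-13\right)\right)^{2} - 4 \cdot 7 \left(-13\right)\right) = -38589 + \sqrt{-32 - 91} \left(1 + \left(-91\right)^{2} - -364\right) = -38589 + \sqrt{-123} \left(1 + 8281 + 364\right) = -38589 + i \sqrt{123} \cdot 8646 = -38589 + 8646 i \sqrt{123}$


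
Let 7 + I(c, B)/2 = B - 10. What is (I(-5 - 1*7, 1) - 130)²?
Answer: 26244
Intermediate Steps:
I(c, B) = -34 + 2*B (I(c, B) = -14 + 2*(B - 10) = -14 + 2*(-10 + B) = -14 + (-20 + 2*B) = -34 + 2*B)
(I(-5 - 1*7, 1) - 130)² = ((-34 + 2*1) - 130)² = ((-34 + 2) - 130)² = (-32 - 130)² = (-162)² = 26244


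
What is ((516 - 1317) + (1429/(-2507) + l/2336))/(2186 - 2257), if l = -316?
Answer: 1173767077/103950248 ≈ 11.292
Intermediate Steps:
((516 - 1317) + (1429/(-2507) + l/2336))/(2186 - 2257) = ((516 - 1317) + (1429/(-2507) - 316/2336))/(2186 - 2257) = (-801 + (1429*(-1/2507) - 316*1/2336))/(-71) = (-801 + (-1429/2507 - 79/584))*(-1/71) = (-801 - 1032589/1464088)*(-1/71) = -1173767077/1464088*(-1/71) = 1173767077/103950248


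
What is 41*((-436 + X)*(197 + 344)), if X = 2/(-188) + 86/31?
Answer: -28002425631/2914 ≈ -9.6096e+6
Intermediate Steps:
X = 8053/2914 (X = 2*(-1/188) + 86*(1/31) = -1/94 + 86/31 = 8053/2914 ≈ 2.7636)
41*((-436 + X)*(197 + 344)) = 41*((-436 + 8053/2914)*(197 + 344)) = 41*(-1262451/2914*541) = 41*(-682985991/2914) = -28002425631/2914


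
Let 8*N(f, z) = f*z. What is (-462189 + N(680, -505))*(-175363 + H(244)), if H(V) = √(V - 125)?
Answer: 88578306382 - 505114*√119 ≈ 8.8573e+10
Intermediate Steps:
N(f, z) = f*z/8 (N(f, z) = (f*z)/8 = f*z/8)
H(V) = √(-125 + V)
(-462189 + N(680, -505))*(-175363 + H(244)) = (-462189 + (⅛)*680*(-505))*(-175363 + √(-125 + 244)) = (-462189 - 42925)*(-175363 + √119) = -505114*(-175363 + √119) = 88578306382 - 505114*√119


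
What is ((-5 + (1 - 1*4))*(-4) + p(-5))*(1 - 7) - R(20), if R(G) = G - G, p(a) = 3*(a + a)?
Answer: -12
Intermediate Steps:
p(a) = 6*a (p(a) = 3*(2*a) = 6*a)
R(G) = 0
((-5 + (1 - 1*4))*(-4) + p(-5))*(1 - 7) - R(20) = ((-5 + (1 - 1*4))*(-4) + 6*(-5))*(1 - 7) - 1*0 = ((-5 + (1 - 4))*(-4) - 30)*(-6) + 0 = ((-5 - 3)*(-4) - 30)*(-6) + 0 = (-8*(-4) - 30)*(-6) + 0 = (32 - 30)*(-6) + 0 = 2*(-6) + 0 = -12 + 0 = -12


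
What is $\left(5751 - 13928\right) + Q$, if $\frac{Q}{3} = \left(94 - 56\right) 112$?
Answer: $4591$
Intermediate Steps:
$Q = 12768$ ($Q = 3 \left(94 - 56\right) 112 = 3 \cdot 38 \cdot 112 = 3 \cdot 4256 = 12768$)
$\left(5751 - 13928\right) + Q = \left(5751 - 13928\right) + 12768 = -8177 + 12768 = 4591$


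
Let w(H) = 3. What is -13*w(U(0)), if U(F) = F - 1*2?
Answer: -39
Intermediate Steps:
U(F) = -2 + F (U(F) = F - 2 = -2 + F)
-13*w(U(0)) = -13*3 = -39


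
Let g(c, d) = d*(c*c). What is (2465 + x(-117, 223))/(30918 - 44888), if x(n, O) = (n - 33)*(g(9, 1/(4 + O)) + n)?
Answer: -906251/634238 ≈ -1.4289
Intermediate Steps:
g(c, d) = d*c²
x(n, O) = (-33 + n)*(n + 81/(4 + O)) (x(n, O) = (n - 33)*(9²/(4 + O) + n) = (-33 + n)*(81/(4 + O) + n) = (-33 + n)*(n + 81/(4 + O)))
(2465 + x(-117, 223))/(30918 - 44888) = (2465 + (-2673 + 81*(-117) - 117*(-33 - 117)*(4 + 223))/(4 + 223))/(30918 - 44888) = (2465 + (-2673 - 9477 - 117*(-150)*227)/227)/(-13970) = (2465 + (-2673 - 9477 + 3983850)/227)*(-1/13970) = (2465 + (1/227)*3971700)*(-1/13970) = (2465 + 3971700/227)*(-1/13970) = (4531255/227)*(-1/13970) = -906251/634238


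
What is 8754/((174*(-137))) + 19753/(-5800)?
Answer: -2997961/794600 ≈ -3.7729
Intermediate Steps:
8754/((174*(-137))) + 19753/(-5800) = 8754/(-23838) + 19753*(-1/5800) = 8754*(-1/23838) - 19753/5800 = -1459/3973 - 19753/5800 = -2997961/794600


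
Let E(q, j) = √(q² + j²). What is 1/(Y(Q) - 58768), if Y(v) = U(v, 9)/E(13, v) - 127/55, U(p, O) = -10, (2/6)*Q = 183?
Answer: -5361317039045/315086259519001923 + 3025*√301570/315086259519001923 ≈ -1.7015e-5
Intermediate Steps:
Q = 549 (Q = 3*183 = 549)
E(q, j) = √(j² + q²)
Y(v) = -127/55 - 10/√(169 + v²) (Y(v) = -10/√(v² + 13²) - 127/55 = -10/√(v² + 169) - 127*1/55 = -10/√(169 + v²) - 127/55 = -127/55 - 10/√(169 + v²))
1/(Y(Q) - 58768) = 1/((-127/55 - 10/√(169 + 549²)) - 58768) = 1/((-127/55 - 10/√(169 + 301401)) - 58768) = 1/((-127/55 - √301570/30157) - 58768) = 1/(-3232367/55 - √301570/30157)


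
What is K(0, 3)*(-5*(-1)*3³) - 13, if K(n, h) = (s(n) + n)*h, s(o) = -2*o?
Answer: -13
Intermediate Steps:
K(n, h) = -h*n (K(n, h) = (-2*n + n)*h = (-n)*h = -h*n)
K(0, 3)*(-5*(-1)*3³) - 13 = (-1*3*0)*(-5*(-1)*3³) - 13 = 0*(5*27) - 13 = 0*135 - 13 = 0 - 13 = -13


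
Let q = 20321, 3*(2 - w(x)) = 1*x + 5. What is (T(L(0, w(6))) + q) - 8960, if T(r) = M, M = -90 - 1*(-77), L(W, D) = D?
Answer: 11348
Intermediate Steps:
w(x) = 1/3 - x/3 (w(x) = 2 - (1*x + 5)/3 = 2 - (x + 5)/3 = 2 - (5 + x)/3 = 2 + (-5/3 - x/3) = 1/3 - x/3)
M = -13 (M = -90 + 77 = -13)
T(r) = -13
(T(L(0, w(6))) + q) - 8960 = (-13 + 20321) - 8960 = 20308 - 8960 = 11348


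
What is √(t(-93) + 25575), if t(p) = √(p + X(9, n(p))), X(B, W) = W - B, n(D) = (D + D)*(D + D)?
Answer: √(25575 + √34494) ≈ 160.50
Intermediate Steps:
n(D) = 4*D² (n(D) = (2*D)*(2*D) = 4*D²)
t(p) = √(-9 + p + 4*p²) (t(p) = √(p + (4*p² - 1*9)) = √(p + (4*p² - 9)) = √(p + (-9 + 4*p²)) = √(-9 + p + 4*p²))
√(t(-93) + 25575) = √(√(-9 - 93 + 4*(-93)²) + 25575) = √(√(-9 - 93 + 4*8649) + 25575) = √(√(-9 - 93 + 34596) + 25575) = √(√34494 + 25575) = √(25575 + √34494)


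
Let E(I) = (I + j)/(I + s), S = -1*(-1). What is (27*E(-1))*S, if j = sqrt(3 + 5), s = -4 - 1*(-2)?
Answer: 9 - 18*sqrt(2) ≈ -16.456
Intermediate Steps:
s = -2 (s = -4 + 2 = -2)
j = 2*sqrt(2) (j = sqrt(8) = 2*sqrt(2) ≈ 2.8284)
S = 1
E(I) = (I + 2*sqrt(2))/(-2 + I) (E(I) = (I + 2*sqrt(2))/(I - 2) = (I + 2*sqrt(2))/(-2 + I))
(27*E(-1))*S = (27*((-1 + 2*sqrt(2))/(-2 - 1)))*1 = (27*((-1 + 2*sqrt(2))/(-3)))*1 = (27*(-(-1 + 2*sqrt(2))/3))*1 = (27*(1/3 - 2*sqrt(2)/3))*1 = (9 - 18*sqrt(2))*1 = 9 - 18*sqrt(2)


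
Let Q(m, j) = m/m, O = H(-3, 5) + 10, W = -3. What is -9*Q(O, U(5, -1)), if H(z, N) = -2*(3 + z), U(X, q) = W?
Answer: -9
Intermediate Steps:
U(X, q) = -3
H(z, N) = -6 - 2*z
O = 10 (O = (-6 - 2*(-3)) + 10 = (-6 + 6) + 10 = 0 + 10 = 10)
Q(m, j) = 1
-9*Q(O, U(5, -1)) = -9*1 = -9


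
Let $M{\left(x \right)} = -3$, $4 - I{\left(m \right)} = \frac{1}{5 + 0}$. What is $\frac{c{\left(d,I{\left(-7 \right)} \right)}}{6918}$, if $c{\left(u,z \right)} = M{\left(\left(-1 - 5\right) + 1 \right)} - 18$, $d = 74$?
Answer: $- \frac{7}{2306} \approx -0.0030356$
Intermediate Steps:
$I{\left(m \right)} = \frac{19}{5}$ ($I{\left(m \right)} = 4 - \frac{1}{5 + 0} = 4 - \frac{1}{5} = \frac{19}{5}$)
$c{\left(u,z \right)} = -21$ ($c{\left(u,z \right)} = -3 - 18 = -21$)
$\frac{c{\left(d,I{\left(-7 \right)} \right)}}{6918} = - \frac{21}{6918} = \left(-21\right) \frac{1}{6918} = - \frac{7}{2306}$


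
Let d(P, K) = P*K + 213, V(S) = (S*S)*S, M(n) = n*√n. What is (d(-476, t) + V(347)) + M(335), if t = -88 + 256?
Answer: 41702168 + 335*√335 ≈ 4.1708e+7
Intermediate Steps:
t = 168
M(n) = n^(3/2)
V(S) = S³ (V(S) = S²*S = S³)
d(P, K) = 213 + K*P (d(P, K) = K*P + 213 = 213 + K*P)
(d(-476, t) + V(347)) + M(335) = ((213 + 168*(-476)) + 347³) + 335^(3/2) = ((213 - 79968) + 41781923) + 335*√335 = (-79755 + 41781923) + 335*√335 = 41702168 + 335*√335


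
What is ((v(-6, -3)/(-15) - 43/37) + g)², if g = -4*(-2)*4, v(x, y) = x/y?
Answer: 290395681/308025 ≈ 942.77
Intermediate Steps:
g = 32 (g = 8*4 = 32)
((v(-6, -3)/(-15) - 43/37) + g)² = ((-6/(-3)/(-15) - 43/37) + 32)² = ((-6*(-⅓)*(-1/15) - 43*1/37) + 32)² = ((2*(-1/15) - 43/37) + 32)² = ((-2/15 - 43/37) + 32)² = (-719/555 + 32)² = (17041/555)² = 290395681/308025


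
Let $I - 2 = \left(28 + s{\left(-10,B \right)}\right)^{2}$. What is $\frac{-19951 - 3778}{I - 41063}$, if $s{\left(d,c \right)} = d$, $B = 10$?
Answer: $\frac{23729}{40737} \approx 0.58249$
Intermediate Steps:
$I = 326$ ($I = 2 + \left(28 - 10\right)^{2} = 2 + 18^{2} = 2 + 324 = 326$)
$\frac{-19951 - 3778}{I - 41063} = \frac{-19951 - 3778}{326 - 41063} = - \frac{23729}{-40737} = \left(-23729\right) \left(- \frac{1}{40737}\right) = \frac{23729}{40737}$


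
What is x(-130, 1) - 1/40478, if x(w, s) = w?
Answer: -5262141/40478 ≈ -130.00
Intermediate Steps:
x(-130, 1) - 1/40478 = -130 - 1/40478 = -5262141/40478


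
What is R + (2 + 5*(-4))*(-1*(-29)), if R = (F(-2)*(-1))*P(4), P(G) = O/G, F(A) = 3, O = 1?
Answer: -2091/4 ≈ -522.75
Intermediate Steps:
P(G) = 1/G
R = -¾ (R = (3*(-1))/4 = -3*¼ = -¾ ≈ -0.75000)
R + (2 + 5*(-4))*(-1*(-29)) = -¾ + (2 + 5*(-4))*(-1*(-29)) = -¾ + (2 - 20)*29 = -¾ - 18*29 = -¾ - 522 = -2091/4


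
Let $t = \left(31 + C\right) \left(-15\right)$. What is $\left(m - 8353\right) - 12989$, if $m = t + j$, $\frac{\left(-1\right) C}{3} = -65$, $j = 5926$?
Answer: $-18806$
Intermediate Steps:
$C = 195$ ($C = \left(-3\right) \left(-65\right) = 195$)
$t = -3390$ ($t = \left(31 + 195\right) \left(-15\right) = 226 \left(-15\right) = -3390$)
$m = 2536$ ($m = -3390 + 5926 = 2536$)
$\left(m - 8353\right) - 12989 = \left(2536 - 8353\right) - 12989 = -5817 - 12989 = -18806$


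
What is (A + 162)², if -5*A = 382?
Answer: 183184/25 ≈ 7327.4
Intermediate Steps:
A = -382/5 (A = -⅕*382 = -382/5 ≈ -76.400)
(A + 162)² = (-382/5 + 162)² = (428/5)² = 183184/25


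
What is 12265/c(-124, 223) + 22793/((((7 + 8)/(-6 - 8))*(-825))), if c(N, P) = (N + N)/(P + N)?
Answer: -14947020829/3069000 ≈ -4870.3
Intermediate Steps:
c(N, P) = 2*N/(N + P) (c(N, P) = (2*N)/(N + P) = 2*N/(N + P))
12265/c(-124, 223) + 22793/((((7 + 8)/(-6 - 8))*(-825))) = 12265/((2*(-124)/(-124 + 223))) + 22793/((((7 + 8)/(-6 - 8))*(-825))) = 12265/((2*(-124)/99)) + 22793/(((15/(-14))*(-825))) = 12265/((2*(-124)*(1/99))) + 22793/(((15*(-1/14))*(-825))) = 12265/(-248/99) + 22793/((-15/14*(-825))) = 12265*(-99/248) + 22793/(12375/14) = -1214235/248 + 22793*(14/12375) = -1214235/248 + 319102/12375 = -14947020829/3069000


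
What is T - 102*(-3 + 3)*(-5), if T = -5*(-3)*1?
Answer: 15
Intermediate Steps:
T = 15 (T = 15*1 = 15)
T - 102*(-3 + 3)*(-5) = 15 - 102*(-3 + 3)*(-5) = 15 - 0*(-5) = 15 - 102*0 = 15 + 0 = 15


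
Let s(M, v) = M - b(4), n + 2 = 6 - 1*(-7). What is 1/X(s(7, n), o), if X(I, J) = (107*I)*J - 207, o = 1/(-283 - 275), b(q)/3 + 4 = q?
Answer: -558/116255 ≈ -0.0047998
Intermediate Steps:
b(q) = -12 + 3*q
n = 11 (n = -2 + (6 - 1*(-7)) = -2 + (6 + 7) = -2 + 13 = 11)
s(M, v) = M (s(M, v) = M - (-12 + 3*4) = M - (-12 + 12) = M - 1*0 = M + 0 = M)
o = -1/558 (o = 1/(-558) = -1/558 ≈ -0.0017921)
X(I, J) = -207 + 107*I*J (X(I, J) = 107*I*J - 207 = -207 + 107*I*J)
1/X(s(7, n), o) = 1/(-207 + 107*7*(-1/558)) = 1/(-207 - 749/558) = 1/(-116255/558) = -558/116255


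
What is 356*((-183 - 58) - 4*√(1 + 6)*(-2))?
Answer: -85796 + 2848*√7 ≈ -78261.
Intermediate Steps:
356*((-183 - 58) - 4*√(1 + 6)*(-2)) = 356*(-241 - 4*√7*(-2)) = 356*(-241 + 8*√7) = -85796 + 2848*√7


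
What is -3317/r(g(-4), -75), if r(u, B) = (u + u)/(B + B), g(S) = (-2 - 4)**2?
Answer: 82925/12 ≈ 6910.4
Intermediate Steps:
g(S) = 36 (g(S) = (-6)**2 = 36)
r(u, B) = u/B (r(u, B) = (2*u)/((2*B)) = (2*u)*(1/(2*B)) = u/B)
-3317/r(g(-4), -75) = -3317/(36/(-75)) = -3317/(36*(-1/75)) = -3317/(-12/25) = -3317*(-25/12) = 82925/12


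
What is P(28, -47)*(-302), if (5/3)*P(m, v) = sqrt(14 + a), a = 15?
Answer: -906*sqrt(29)/5 ≈ -975.79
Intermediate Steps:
P(m, v) = 3*sqrt(29)/5 (P(m, v) = 3*sqrt(14 + 15)/5 = 3*sqrt(29)/5)
P(28, -47)*(-302) = (3*sqrt(29)/5)*(-302) = -906*sqrt(29)/5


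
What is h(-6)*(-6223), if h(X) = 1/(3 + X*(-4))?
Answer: -6223/27 ≈ -230.48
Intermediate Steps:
h(X) = 1/(3 - 4*X)
h(-6)*(-6223) = -1/(-3 + 4*(-6))*(-6223) = -1/(-3 - 24)*(-6223) = -1/(-27)*(-6223) = -1*(-1/27)*(-6223) = (1/27)*(-6223) = -6223/27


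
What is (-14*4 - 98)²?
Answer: 23716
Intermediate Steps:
(-14*4 - 98)² = (-56 - 98)² = (-154)² = 23716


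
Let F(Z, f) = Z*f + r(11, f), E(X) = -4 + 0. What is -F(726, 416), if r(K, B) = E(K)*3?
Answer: -302004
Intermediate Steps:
E(X) = -4
r(K, B) = -12 (r(K, B) = -4*3 = -12)
F(Z, f) = -12 + Z*f (F(Z, f) = Z*f - 12 = -12 + Z*f)
-F(726, 416) = -(-12 + 726*416) = -(-12 + 302016) = -1*302004 = -302004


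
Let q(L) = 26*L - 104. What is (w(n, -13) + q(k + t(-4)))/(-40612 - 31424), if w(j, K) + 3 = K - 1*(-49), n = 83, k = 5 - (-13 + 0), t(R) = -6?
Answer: -241/72036 ≈ -0.0033455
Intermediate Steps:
k = 18 (k = 5 - 1*(-13) = 5 + 13 = 18)
w(j, K) = 46 + K (w(j, K) = -3 + (K - 1*(-49)) = -3 + (K + 49) = -3 + (49 + K) = 46 + K)
q(L) = -104 + 26*L
(w(n, -13) + q(k + t(-4)))/(-40612 - 31424) = ((46 - 13) + (-104 + 26*(18 - 6)))/(-40612 - 31424) = (33 + (-104 + 26*12))/(-72036) = (33 + (-104 + 312))*(-1/72036) = (33 + 208)*(-1/72036) = 241*(-1/72036) = -241/72036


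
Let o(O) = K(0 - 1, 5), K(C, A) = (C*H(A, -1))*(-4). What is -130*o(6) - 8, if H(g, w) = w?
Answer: 512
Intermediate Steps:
K(C, A) = 4*C (K(C, A) = (C*(-1))*(-4) = -C*(-4) = 4*C)
o(O) = -4 (o(O) = 4*(0 - 1) = 4*(-1) = -4)
-130*o(6) - 8 = -130*(-4) - 8 = 520 - 8 = 512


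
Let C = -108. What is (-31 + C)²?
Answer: 19321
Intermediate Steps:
(-31 + C)² = (-31 - 108)² = (-139)² = 19321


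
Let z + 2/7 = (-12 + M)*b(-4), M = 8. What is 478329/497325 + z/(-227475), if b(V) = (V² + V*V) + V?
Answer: 677374331/703913805 ≈ 0.96230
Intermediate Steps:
b(V) = V + 2*V² (b(V) = (V² + V²) + V = 2*V² + V = V + 2*V²)
z = -786/7 (z = -2/7 + (-12 + 8)*(-4*(1 + 2*(-4))) = -2/7 - (-16)*(1 - 8) = -2/7 - (-16)*(-7) = -2/7 - 4*28 = -2/7 - 112 = -786/7 ≈ -112.29)
478329/497325 + z/(-227475) = 478329/497325 - 786/7/(-227475) = 478329*(1/497325) - 786/7*(-1/227475) = 159443/165775 + 262/530775 = 677374331/703913805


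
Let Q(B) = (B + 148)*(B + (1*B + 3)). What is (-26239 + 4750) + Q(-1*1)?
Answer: -21342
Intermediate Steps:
Q(B) = (3 + 2*B)*(148 + B) (Q(B) = (148 + B)*(B + (B + 3)) = (148 + B)*(B + (3 + B)) = (148 + B)*(3 + 2*B) = (3 + 2*B)*(148 + B))
(-26239 + 4750) + Q(-1*1) = (-26239 + 4750) + (444 + 2*(-1*1)**2 + 299*(-1*1)) = -21489 + (444 + 2*(-1)**2 + 299*(-1)) = -21489 + (444 + 2*1 - 299) = -21489 + (444 + 2 - 299) = -21489 + 147 = -21342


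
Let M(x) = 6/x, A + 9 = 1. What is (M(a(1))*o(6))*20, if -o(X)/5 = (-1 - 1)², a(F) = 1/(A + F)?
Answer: 16800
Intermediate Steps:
A = -8 (A = -9 + 1 = -8)
a(F) = 1/(-8 + F)
o(X) = -20 (o(X) = -5*(-1 - 1)² = -5*(-2)² = -5*4 = -20)
(M(a(1))*o(6))*20 = ((6/(1/(-8 + 1)))*(-20))*20 = ((6/(1/(-7)))*(-20))*20 = ((6/(-⅐))*(-20))*20 = ((6*(-7))*(-20))*20 = -42*(-20)*20 = 840*20 = 16800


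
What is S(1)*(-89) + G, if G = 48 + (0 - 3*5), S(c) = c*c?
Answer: -56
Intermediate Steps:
S(c) = c²
G = 33 (G = 48 + (0 - 15) = 48 - 15 = 33)
S(1)*(-89) + G = 1²*(-89) + 33 = 1*(-89) + 33 = -89 + 33 = -56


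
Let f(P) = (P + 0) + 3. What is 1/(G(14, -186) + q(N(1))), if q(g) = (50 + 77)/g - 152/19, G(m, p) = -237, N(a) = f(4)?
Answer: -7/1588 ≈ -0.0044081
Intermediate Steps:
f(P) = 3 + P (f(P) = P + 3 = 3 + P)
N(a) = 7 (N(a) = 3 + 4 = 7)
q(g) = -8 + 127/g (q(g) = 127/g - 152*1/19 = 127/g - 8 = -8 + 127/g)
1/(G(14, -186) + q(N(1))) = 1/(-237 + (-8 + 127/7)) = 1/(-237 + 71/7) = 1/(-1588/7) = -7/1588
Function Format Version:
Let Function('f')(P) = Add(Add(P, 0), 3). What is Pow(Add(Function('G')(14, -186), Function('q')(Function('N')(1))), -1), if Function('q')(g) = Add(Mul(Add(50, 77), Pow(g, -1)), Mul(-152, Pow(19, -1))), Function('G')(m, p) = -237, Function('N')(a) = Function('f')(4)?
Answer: Rational(-7, 1588) ≈ -0.0044081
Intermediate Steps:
Function('f')(P) = Add(3, P) (Function('f')(P) = Add(P, 3) = Add(3, P))
Function('N')(a) = 7 (Function('N')(a) = Add(3, 4) = 7)
Function('q')(g) = Add(-8, Mul(127, Pow(g, -1))) (Function('q')(g) = Add(Mul(127, Pow(g, -1)), Mul(-152, Rational(1, 19))) = Add(Mul(127, Pow(g, -1)), -8) = Add(-8, Mul(127, Pow(g, -1))))
Pow(Add(Function('G')(14, -186), Function('q')(Function('N')(1))), -1) = Pow(Add(-237, Add(-8, Mul(127, Pow(7, -1)))), -1) = Pow(Add(-237, Add(-8, Mul(127, Rational(1, 7)))), -1) = Pow(Add(-237, Add(-8, Rational(127, 7))), -1) = Pow(Add(-237, Rational(71, 7)), -1) = Pow(Rational(-1588, 7), -1) = Rational(-7, 1588)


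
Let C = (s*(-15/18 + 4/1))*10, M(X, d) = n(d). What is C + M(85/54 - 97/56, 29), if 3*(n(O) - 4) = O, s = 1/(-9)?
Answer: 274/27 ≈ 10.148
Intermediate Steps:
s = -⅑ ≈ -0.11111
n(O) = 4 + O/3
M(X, d) = 4 + d/3
C = -95/27 (C = -(-15/18 + 4/1)/9*10 = -(-15*1/18 + 4*1)/9*10 = -(-⅚ + 4)/9*10 = -⅑*19/6*10 = -19/54*10 = -95/27 ≈ -3.5185)
C + M(85/54 - 97/56, 29) = -95/27 + (4 + (⅓)*29) = -95/27 + (4 + 29/3) = -95/27 + 41/3 = 274/27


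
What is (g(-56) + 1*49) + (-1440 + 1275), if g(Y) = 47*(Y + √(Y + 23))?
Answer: -2748 + 47*I*√33 ≈ -2748.0 + 269.99*I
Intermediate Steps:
g(Y) = 47*Y + 47*√(23 + Y) (g(Y) = 47*(Y + √(23 + Y)) = 47*Y + 47*√(23 + Y))
(g(-56) + 1*49) + (-1440 + 1275) = ((47*(-56) + 47*√(23 - 56)) + 1*49) + (-1440 + 1275) = ((-2632 + 47*√(-33)) + 49) - 165 = ((-2632 + 47*(I*√33)) + 49) - 165 = ((-2632 + 47*I*√33) + 49) - 165 = (-2583 + 47*I*√33) - 165 = -2748 + 47*I*√33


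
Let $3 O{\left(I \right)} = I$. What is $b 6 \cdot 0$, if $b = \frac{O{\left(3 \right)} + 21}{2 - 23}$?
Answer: $0$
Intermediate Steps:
$O{\left(I \right)} = \frac{I}{3}$
$b = - \frac{22}{21}$ ($b = \frac{\frac{1}{3} \cdot 3 + 21}{2 - 23} = \frac{1 + 21}{-21} = 22 \left(- \frac{1}{21}\right) = - \frac{22}{21} \approx -1.0476$)
$b 6 \cdot 0 = - \frac{22 \cdot 6 \cdot 0}{21} = \left(- \frac{22}{21}\right) 0 = 0$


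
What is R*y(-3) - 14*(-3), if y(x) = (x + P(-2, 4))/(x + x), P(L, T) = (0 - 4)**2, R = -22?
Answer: 269/3 ≈ 89.667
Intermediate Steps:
P(L, T) = 16 (P(L, T) = (-4)**2 = 16)
y(x) = (16 + x)/(2*x) (y(x) = (x + 16)/(x + x) = (16 + x)/((2*x)) = (16 + x)*(1/(2*x)) = (16 + x)/(2*x))
R*y(-3) - 14*(-3) = -11*(16 - 3)/(-3) - 14*(-3) = -11*(-1)*13/3 + 42 = -22*(-13/6) + 42 = 143/3 + 42 = 269/3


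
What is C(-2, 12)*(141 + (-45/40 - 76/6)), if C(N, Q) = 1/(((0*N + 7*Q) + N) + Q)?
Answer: 3053/2256 ≈ 1.3533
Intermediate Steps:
C(N, Q) = 1/(N + 8*Q) (C(N, Q) = 1/(((0 + 7*Q) + N) + Q) = 1/((7*Q + N) + Q) = 1/((N + 7*Q) + Q) = 1/(N + 8*Q))
C(-2, 12)*(141 + (-45/40 - 76/6)) = (141 + (-45/40 - 76/6))/(-2 + 8*12) = (141 + (-45*1/40 - 76*⅙))/(-2 + 96) = (141 + (-9/8 - 38/3))/94 = (141 - 331/24)/94 = (1/94)*(3053/24) = 3053/2256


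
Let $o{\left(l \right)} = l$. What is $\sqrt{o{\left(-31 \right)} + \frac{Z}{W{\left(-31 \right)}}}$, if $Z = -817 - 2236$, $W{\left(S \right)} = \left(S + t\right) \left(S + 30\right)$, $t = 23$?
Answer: $\frac{i \sqrt{6602}}{4} \approx 20.313 i$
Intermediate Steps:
$W{\left(S \right)} = \left(23 + S\right) \left(30 + S\right)$ ($W{\left(S \right)} = \left(S + 23\right) \left(S + 30\right) = \left(23 + S\right) \left(30 + S\right)$)
$Z = -3053$
$\sqrt{o{\left(-31 \right)} + \frac{Z}{W{\left(-31 \right)}}} = \sqrt{-31 - \frac{3053}{690 + \left(-31\right)^{2} + 53 \left(-31\right)}} = \sqrt{-31 - \frac{3053}{690 + 961 - 1643}} = \sqrt{-31 - \frac{3053}{8}} = \sqrt{- \frac{3301}{8}} = \frac{i \sqrt{6602}}{4}$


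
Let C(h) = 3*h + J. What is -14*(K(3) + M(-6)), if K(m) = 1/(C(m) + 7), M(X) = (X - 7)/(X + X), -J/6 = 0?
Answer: -385/24 ≈ -16.042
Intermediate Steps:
J = 0 (J = -6*0 = 0)
M(X) = (-7 + X)/(2*X) (M(X) = (-7 + X)/((2*X)) = (-7 + X)*(1/(2*X)) = (-7 + X)/(2*X))
C(h) = 3*h (C(h) = 3*h + 0 = 3*h)
K(m) = 1/(7 + 3*m) (K(m) = 1/(3*m + 7) = 1/(7 + 3*m))
-14*(K(3) + M(-6)) = -14*(1/(7 + 3*3) + (½)*(-7 - 6)/(-6)) = -14*(1/(7 + 9) + (½)*(-⅙)*(-13)) = -14*(1/16 + 13/12) = -14*55/48 = -385/24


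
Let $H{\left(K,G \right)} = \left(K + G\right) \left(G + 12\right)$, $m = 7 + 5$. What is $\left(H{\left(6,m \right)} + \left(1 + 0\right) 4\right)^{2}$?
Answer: $190096$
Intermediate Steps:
$m = 12$
$H{\left(K,G \right)} = \left(12 + G\right) \left(G + K\right)$ ($H{\left(K,G \right)} = \left(G + K\right) \left(12 + G\right) = \left(12 + G\right) \left(G + K\right)$)
$\left(H{\left(6,m \right)} + \left(1 + 0\right) 4\right)^{2} = \left(\left(12^{2} + 12 \cdot 12 + 12 \cdot 6 + 12 \cdot 6\right) + \left(1 + 0\right) 4\right)^{2} = \left(\left(144 + 144 + 72 + 72\right) + 1 \cdot 4\right)^{2} = \left(432 + 4\right)^{2} = 436^{2} = 190096$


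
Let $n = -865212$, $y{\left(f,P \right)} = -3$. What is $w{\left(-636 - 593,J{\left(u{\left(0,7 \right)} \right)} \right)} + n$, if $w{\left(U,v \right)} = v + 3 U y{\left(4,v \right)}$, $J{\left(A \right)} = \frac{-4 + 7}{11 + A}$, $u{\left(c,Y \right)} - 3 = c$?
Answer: $- \frac{11958111}{14} \approx -8.5415 \cdot 10^{5}$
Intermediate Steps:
$u{\left(c,Y \right)} = 3 + c$
$J{\left(A \right)} = \frac{3}{11 + A}$
$w{\left(U,v \right)} = v - 9 U$ ($w{\left(U,v \right)} = v + 3 U \left(-3\right) = v - 9 U$)
$w{\left(-636 - 593,J{\left(u{\left(0,7 \right)} \right)} \right)} + n = \left(\frac{3}{11 + \left(3 + 0\right)} - 9 \left(-636 - 593\right)\right) - 865212 = \left(\frac{3}{11 + 3} - 9 \left(-636 - 593\right)\right) - 865212 = \left(\frac{3}{14} - -11061\right) - 865212 = \left(3 \cdot \frac{1}{14} + 11061\right) - 865212 = \left(\frac{3}{14} + 11061\right) - 865212 = \frac{154857}{14} - 865212 = - \frac{11958111}{14}$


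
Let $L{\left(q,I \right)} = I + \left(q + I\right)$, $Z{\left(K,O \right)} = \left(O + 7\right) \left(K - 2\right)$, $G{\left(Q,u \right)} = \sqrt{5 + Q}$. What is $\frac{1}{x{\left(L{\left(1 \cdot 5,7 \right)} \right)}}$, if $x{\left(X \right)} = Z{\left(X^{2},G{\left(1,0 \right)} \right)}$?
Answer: $\frac{7}{15437} - \frac{\sqrt{6}}{15437} \approx 0.00029478$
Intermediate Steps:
$Z{\left(K,O \right)} = \left(-2 + K\right) \left(7 + O\right)$ ($Z{\left(K,O \right)} = \left(7 + O\right) \left(-2 + K\right) = \left(-2 + K\right) \left(7 + O\right)$)
$L{\left(q,I \right)} = q + 2 I$ ($L{\left(q,I \right)} = I + \left(I + q\right) = q + 2 I$)
$x{\left(X \right)} = -14 - 2 \sqrt{6} + 7 X^{2} + \sqrt{6} X^{2}$ ($x{\left(X \right)} = -14 - 2 \sqrt{5 + 1} + 7 X^{2} + X^{2} \sqrt{5 + 1} = -14 - 2 \sqrt{6} + 7 X^{2} + X^{2} \sqrt{6} = -14 - 2 \sqrt{6} + 7 X^{2} + \sqrt{6} X^{2}$)
$\frac{1}{x{\left(L{\left(1 \cdot 5,7 \right)} \right)}} = \frac{1}{-14 - 2 \sqrt{6} + 7 \left(1 \cdot 5 + 2 \cdot 7\right)^{2} + \sqrt{6} \left(1 \cdot 5 + 2 \cdot 7\right)^{2}} = \frac{1}{-14 - 2 \sqrt{6} + 7 \left(5 + 14\right)^{2} + \sqrt{6} \left(5 + 14\right)^{2}} = \frac{1}{-14 - 2 \sqrt{6} + 7 \cdot 19^{2} + \sqrt{6} \cdot 19^{2}} = \frac{1}{-14 - 2 \sqrt{6} + 7 \cdot 361 + \sqrt{6} \cdot 361} = \frac{1}{-14 - 2 \sqrt{6} + 2527 + 361 \sqrt{6}} = \frac{1}{2513 + 359 \sqrt{6}}$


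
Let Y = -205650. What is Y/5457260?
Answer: -20565/545726 ≈ -0.037684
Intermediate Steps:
Y/5457260 = -205650/5457260 = -205650*1/5457260 = -20565/545726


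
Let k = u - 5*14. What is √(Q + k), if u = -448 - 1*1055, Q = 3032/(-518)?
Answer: I*√105911057/259 ≈ 39.735*I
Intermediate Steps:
Q = -1516/259 (Q = 3032*(-1/518) = -1516/259 ≈ -5.8533)
u = -1503 (u = -448 - 1055 = -1503)
k = -1573 (k = -1503 - 5*14 = -1503 - 70 = -1573)
√(Q + k) = √(-1516/259 - 1573) = √(-408923/259) = I*√105911057/259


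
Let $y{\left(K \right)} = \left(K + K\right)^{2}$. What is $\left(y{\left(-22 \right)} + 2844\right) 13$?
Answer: $62140$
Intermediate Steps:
$y{\left(K \right)} = 4 K^{2}$ ($y{\left(K \right)} = \left(2 K\right)^{2} = 4 K^{2}$)
$\left(y{\left(-22 \right)} + 2844\right) 13 = \left(4 \left(-22\right)^{2} + 2844\right) 13 = \left(4 \cdot 484 + 2844\right) 13 = \left(1936 + 2844\right) 13 = 4780 \cdot 13 = 62140$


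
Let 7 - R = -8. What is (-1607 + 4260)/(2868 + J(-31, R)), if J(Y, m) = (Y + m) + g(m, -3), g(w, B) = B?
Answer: 379/407 ≈ 0.93120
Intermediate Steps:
R = 15 (R = 7 - 1*(-8) = 7 + 8 = 15)
J(Y, m) = -3 + Y + m (J(Y, m) = (Y + m) - 3 = -3 + Y + m)
(-1607 + 4260)/(2868 + J(-31, R)) = (-1607 + 4260)/(2868 + (-3 - 31 + 15)) = 2653/(2868 - 19) = 2653/2849 = 2653*(1/2849) = 379/407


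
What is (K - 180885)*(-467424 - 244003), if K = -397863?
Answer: 411736953396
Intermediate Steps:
(K - 180885)*(-467424 - 244003) = (-397863 - 180885)*(-467424 - 244003) = -578748*(-711427) = 411736953396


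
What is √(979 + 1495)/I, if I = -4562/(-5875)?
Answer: 5875*√2474/4562 ≈ 64.055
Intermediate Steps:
I = 4562/5875 (I = -4562*(-1/5875) = 4562/5875 ≈ 0.77651)
√(979 + 1495)/I = √(979 + 1495)/(4562/5875) = √2474*(5875/4562) = 5875*√2474/4562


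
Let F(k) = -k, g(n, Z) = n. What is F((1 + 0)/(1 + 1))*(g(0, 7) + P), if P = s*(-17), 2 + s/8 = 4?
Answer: 136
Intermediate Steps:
s = 16 (s = -16 + 8*4 = -16 + 32 = 16)
P = -272 (P = 16*(-17) = -272)
F((1 + 0)/(1 + 1))*(g(0, 7) + P) = (-(1 + 0)/(1 + 1))*(0 - 272) = -1/2*(-272) = -1*½*(-272) = -½*(-272) = 136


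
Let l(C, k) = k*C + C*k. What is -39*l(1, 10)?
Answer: -780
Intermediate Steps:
l(C, k) = 2*C*k (l(C, k) = C*k + C*k = 2*C*k)
-39*l(1, 10) = -78*10 = -39*20 = -780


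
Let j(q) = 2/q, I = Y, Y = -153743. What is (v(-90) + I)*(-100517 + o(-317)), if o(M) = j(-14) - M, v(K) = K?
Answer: 107898620033/7 ≈ 1.5414e+10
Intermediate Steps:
I = -153743
o(M) = -1/7 - M (o(M) = 2/(-14) - M = 2*(-1/14) - M = -1/7 - M)
(v(-90) + I)*(-100517 + o(-317)) = (-90 - 153743)*(-100517 + (-1/7 - 1*(-317))) = -153833*(-100517 + (-1/7 + 317)) = -153833*(-100517 + 2218/7) = -153833*(-701401/7) = 107898620033/7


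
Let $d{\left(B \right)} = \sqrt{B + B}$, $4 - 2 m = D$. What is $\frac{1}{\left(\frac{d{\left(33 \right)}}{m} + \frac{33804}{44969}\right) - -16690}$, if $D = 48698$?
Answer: $\frac{10003760201169957461447}{166970277762637607584252769} + \frac{49234770267467 \sqrt{66}}{333940555525275215168505538} \approx 5.9913 \cdot 10^{-5}$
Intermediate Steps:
$m = -24347$ ($m = 2 - 24349 = -24347$)
$d{\left(B \right)} = \sqrt{2} \sqrt{B}$ ($d{\left(B \right)} = \sqrt{2 B} = \sqrt{2} \sqrt{B}$)
$\frac{1}{\left(\frac{d{\left(33 \right)}}{m} + \frac{33804}{44969}\right) - -16690} = \frac{1}{\left(\frac{\sqrt{2} \sqrt{33}}{-24347} + \frac{33804}{44969}\right) - -16690} = \frac{1}{\left(\sqrt{66} \left(- \frac{1}{24347}\right) + 33804 \cdot \frac{1}{44969}\right) + \left(-4506 + 21196\right)} = \frac{1}{\left(- \frac{\sqrt{66}}{24347} + \frac{33804}{44969}\right) + 16690} = \frac{1}{\left(\frac{33804}{44969} - \frac{\sqrt{66}}{24347}\right) + 16690} = \frac{1}{\frac{750566414}{44969} - \frac{\sqrt{66}}{24347}}$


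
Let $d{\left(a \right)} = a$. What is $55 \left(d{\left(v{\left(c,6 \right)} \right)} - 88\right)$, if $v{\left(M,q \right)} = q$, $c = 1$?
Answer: $-4510$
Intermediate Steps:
$55 \left(d{\left(v{\left(c,6 \right)} \right)} - 88\right) = 55 \left(6 - 88\right) = 55 \left(-82\right) = -4510$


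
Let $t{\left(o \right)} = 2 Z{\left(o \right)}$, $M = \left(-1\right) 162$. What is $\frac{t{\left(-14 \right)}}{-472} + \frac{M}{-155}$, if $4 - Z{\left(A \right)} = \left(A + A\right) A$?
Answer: $\frac{24593}{9145} \approx 2.6892$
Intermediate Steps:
$M = -162$
$Z{\left(A \right)} = 4 - 2 A^{2}$ ($Z{\left(A \right)} = 4 - \left(A + A\right) A = 4 - 2 A A = 4 - 2 A^{2}$)
$t{\left(o \right)} = 8 - 4 o^{2}$ ($t{\left(o \right)} = 2 \left(4 - 2 o^{2}\right) = 8 - 4 o^{2}$)
$\frac{t{\left(-14 \right)}}{-472} + \frac{M}{-155} = \frac{8 - 4 \left(-14\right)^{2}}{-472} - \frac{162}{-155} = \left(8 - 784\right) \left(- \frac{1}{472}\right) - - \frac{162}{155} = \left(8 - 784\right) \left(- \frac{1}{472}\right) + \frac{162}{155} = \left(-776\right) \left(- \frac{1}{472}\right) + \frac{162}{155} = \frac{97}{59} + \frac{162}{155} = \frac{24593}{9145}$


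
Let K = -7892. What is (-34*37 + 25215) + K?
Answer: 16065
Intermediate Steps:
(-34*37 + 25215) + K = (-34*37 + 25215) - 7892 = (-1258 + 25215) - 7892 = 23957 - 7892 = 16065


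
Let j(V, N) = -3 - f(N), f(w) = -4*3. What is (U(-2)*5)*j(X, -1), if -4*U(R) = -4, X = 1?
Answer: 45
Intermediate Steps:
U(R) = 1 (U(R) = -¼*(-4) = 1)
f(w) = -12
j(V, N) = 9 (j(V, N) = -3 - 1*(-12) = -3 + 12 = 9)
(U(-2)*5)*j(X, -1) = (1*5)*9 = 5*9 = 45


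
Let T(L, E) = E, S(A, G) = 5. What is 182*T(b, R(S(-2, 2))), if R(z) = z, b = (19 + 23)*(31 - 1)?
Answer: 910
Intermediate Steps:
b = 1260 (b = 42*30 = 1260)
182*T(b, R(S(-2, 2))) = 182*5 = 910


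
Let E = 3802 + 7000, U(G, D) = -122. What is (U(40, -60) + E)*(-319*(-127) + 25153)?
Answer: 701312880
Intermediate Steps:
E = 10802
(U(40, -60) + E)*(-319*(-127) + 25153) = (-122 + 10802)*(-319*(-127) + 25153) = 10680*(40513 + 25153) = 10680*65666 = 701312880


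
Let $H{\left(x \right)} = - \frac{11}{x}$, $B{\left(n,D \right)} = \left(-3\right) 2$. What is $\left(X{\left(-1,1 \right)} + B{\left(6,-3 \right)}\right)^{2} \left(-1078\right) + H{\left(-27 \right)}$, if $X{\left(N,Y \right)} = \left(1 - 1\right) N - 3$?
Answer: $- \frac{2357575}{27} \approx -87318.0$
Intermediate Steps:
$X{\left(N,Y \right)} = -3$ ($X{\left(N,Y \right)} = 0 N - 3 = 0 - 3 = -3$)
$B{\left(n,D \right)} = -6$
$\left(X{\left(-1,1 \right)} + B{\left(6,-3 \right)}\right)^{2} \left(-1078\right) + H{\left(-27 \right)} = \left(-3 - 6\right)^{2} \left(-1078\right) - \frac{11}{-27} = \left(-9\right)^{2} \left(-1078\right) - - \frac{11}{27} = 81 \left(-1078\right) + \frac{11}{27} = -87318 + \frac{11}{27} = - \frac{2357575}{27}$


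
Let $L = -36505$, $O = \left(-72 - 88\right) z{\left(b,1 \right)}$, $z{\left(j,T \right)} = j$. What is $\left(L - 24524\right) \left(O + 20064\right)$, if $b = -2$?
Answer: $-1244015136$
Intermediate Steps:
$O = 320$ ($O = \left(-72 - 88\right) \left(-2\right) = \left(-160\right) \left(-2\right) = 320$)
$\left(L - 24524\right) \left(O + 20064\right) = \left(-36505 - 24524\right) \left(320 + 20064\right) = \left(-61029\right) 20384 = -1244015136$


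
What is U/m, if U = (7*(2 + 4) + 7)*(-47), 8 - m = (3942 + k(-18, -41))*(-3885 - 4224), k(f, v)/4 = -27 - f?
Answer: -2303/31673762 ≈ -7.2710e-5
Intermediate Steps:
k(f, v) = -108 - 4*f (k(f, v) = 4*(-27 - f) = -108 - 4*f)
m = 31673762 (m = 8 - (3942 + (-108 - 4*(-18)))*(-3885 - 4224) = 8 - (3942 + (-108 + 72))*(-8109) = 8 - (3942 - 36)*(-8109) = 8 - 3906*(-8109) = 8 - 1*(-31673754) = 8 + 31673754 = 31673762)
U = -2303 (U = (7*6 + 7)*(-47) = (42 + 7)*(-47) = 49*(-47) = -2303)
U/m = -2303/31673762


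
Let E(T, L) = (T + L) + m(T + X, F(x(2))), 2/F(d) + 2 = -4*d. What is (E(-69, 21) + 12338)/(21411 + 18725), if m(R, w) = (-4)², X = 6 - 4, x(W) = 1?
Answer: 6153/20068 ≈ 0.30661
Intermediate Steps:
X = 2
F(d) = 2/(-2 - 4*d)
m(R, w) = 16
E(T, L) = 16 + L + T (E(T, L) = (T + L) + 16 = (L + T) + 16 = 16 + L + T)
(E(-69, 21) + 12338)/(21411 + 18725) = ((16 + 21 - 69) + 12338)/(21411 + 18725) = (-32 + 12338)/40136 = 12306*(1/40136) = 6153/20068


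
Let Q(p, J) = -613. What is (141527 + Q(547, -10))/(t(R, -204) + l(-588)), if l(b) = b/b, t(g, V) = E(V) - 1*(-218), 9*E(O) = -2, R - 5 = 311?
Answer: 1268226/1969 ≈ 644.10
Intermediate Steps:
R = 316 (R = 5 + 311 = 316)
E(O) = -2/9 (E(O) = (1/9)*(-2) = -2/9)
t(g, V) = 1960/9 (t(g, V) = -2/9 - 1*(-218) = -2/9 + 218 = 1960/9)
l(b) = 1
(141527 + Q(547, -10))/(t(R, -204) + l(-588)) = (141527 - 613)/(1960/9 + 1) = 140914/(1969/9) = 140914*(9/1969) = 1268226/1969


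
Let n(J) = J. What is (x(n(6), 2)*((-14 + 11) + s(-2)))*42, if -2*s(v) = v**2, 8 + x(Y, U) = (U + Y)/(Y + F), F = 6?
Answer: 1540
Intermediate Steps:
x(Y, U) = -8 + (U + Y)/(6 + Y) (x(Y, U) = -8 + (U + Y)/(Y + 6) = -8 + (U + Y)/(6 + Y))
s(v) = -v**2/2
(x(n(6), 2)*((-14 + 11) + s(-2)))*42 = (((-48 + 2 - 7*6)/(6 + 6))*((-14 + 11) - 1/2*(-2)**2))*42 = (((-48 + 2 - 42)/12)*(-3 - 1/2*4))*42 = (((1/12)*(-88))*(-3 - 2))*42 = -22/3*(-5)*42 = (110/3)*42 = 1540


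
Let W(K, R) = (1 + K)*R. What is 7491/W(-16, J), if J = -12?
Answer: 2497/60 ≈ 41.617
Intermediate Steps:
W(K, R) = R*(1 + K)
7491/W(-16, J) = 7491/((-12*(1 - 16))) = 7491/((-12*(-15))) = 7491/180 = 7491*(1/180) = 2497/60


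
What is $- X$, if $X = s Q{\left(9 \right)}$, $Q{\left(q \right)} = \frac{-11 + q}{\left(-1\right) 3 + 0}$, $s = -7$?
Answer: $\frac{14}{3} \approx 4.6667$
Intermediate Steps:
$Q{\left(q \right)} = \frac{11}{3} - \frac{q}{3}$ ($Q{\left(q \right)} = \frac{-11 + q}{-3 + 0} = \frac{-11 + q}{-3} = \left(-11 + q\right) \left(- \frac{1}{3}\right) = \frac{11}{3} - \frac{q}{3}$)
$X = - \frac{14}{3}$ ($X = - 7 \left(\frac{11}{3} - 3\right) = \left(-7\right) \frac{2}{3} = - \frac{14}{3} \approx -4.6667$)
$- X = \left(-1\right) \left(- \frac{14}{3}\right) = \frac{14}{3}$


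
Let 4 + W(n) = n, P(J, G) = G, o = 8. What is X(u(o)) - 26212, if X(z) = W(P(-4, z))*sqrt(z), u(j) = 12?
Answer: -26212 + 16*sqrt(3) ≈ -26184.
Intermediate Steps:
W(n) = -4 + n
X(z) = sqrt(z)*(-4 + z) (X(z) = (-4 + z)*sqrt(z) = sqrt(z)*(-4 + z))
X(u(o)) - 26212 = sqrt(12)*(-4 + 12) - 26212 = (2*sqrt(3))*8 - 26212 = 16*sqrt(3) - 26212 = -26212 + 16*sqrt(3)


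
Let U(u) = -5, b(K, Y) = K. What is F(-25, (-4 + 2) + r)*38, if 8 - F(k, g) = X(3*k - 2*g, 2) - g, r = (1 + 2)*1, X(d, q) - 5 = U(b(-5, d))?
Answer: 342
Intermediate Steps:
X(d, q) = 0 (X(d, q) = 5 - 5 = 0)
r = 3 (r = 3*1 = 3)
F(k, g) = 8 + g (F(k, g) = 8 - (0 - g) = 8 - (-1)*g = 8 + g)
F(-25, (-4 + 2) + r)*38 = (8 + ((-4 + 2) + 3))*38 = (8 + (-2 + 3))*38 = (8 + 1)*38 = 9*38 = 342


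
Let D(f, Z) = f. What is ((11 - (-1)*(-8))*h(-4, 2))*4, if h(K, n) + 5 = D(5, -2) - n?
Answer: -24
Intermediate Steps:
h(K, n) = -n (h(K, n) = -5 + (5 - n) = -n)
((11 - (-1)*(-8))*h(-4, 2))*4 = ((11 - (-1)*(-8))*(-1*2))*4 = ((11 - 1*8)*(-2))*4 = ((11 - 8)*(-2))*4 = (3*(-2))*4 = -6*4 = -24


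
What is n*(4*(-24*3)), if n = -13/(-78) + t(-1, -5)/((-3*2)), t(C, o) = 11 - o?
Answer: 720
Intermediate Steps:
n = -5/2 (n = -13/(-78) + (11 - 1*(-5))/((-3*2)) = -13*(-1/78) + (11 + 5)/(-6) = ⅙ + 16*(-⅙) = ⅙ - 8/3 = -5/2 ≈ -2.5000)
n*(4*(-24*3)) = -10*(-24*3) = -10*(-72) = -5/2*(-288) = 720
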